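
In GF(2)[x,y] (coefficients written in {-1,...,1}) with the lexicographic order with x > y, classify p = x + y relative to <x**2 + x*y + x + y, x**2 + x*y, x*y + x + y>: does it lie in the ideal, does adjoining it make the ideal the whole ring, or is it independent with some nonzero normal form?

x + y lies in I (it reduces to 0).

First compute the reduced Gröbner basis of I by Buchberger's algorithm.
f_1 = x**2 + x*y + x + y, LT = x**2.
f_2 = x**2 + x*y, LT = x**2.
f_3 = x*y + x + y, LT = x*y.

S(f_1,f_2): lcm = x**2. S = x + y.
  reduce S modulo (f_1, f_2, f_3):
  remainder x + y ≠ 0; add h_4 = x + y to the basis.

S(f_2,f_3): lcm = x**2*y. S = x**2 + x*y**2 + x*y.
  reduce S modulo (f_1, f_2, f_3, h_4):
  remainder y**2 ≠ 0; add h_5 = y**2 to the basis.

The other S-polynomials (S(f_1,f_3), S(f_1,h_4), S(f_2,h_4), S(f_3,h_4), S(f_1,h_5), S(f_2,h_5), S(f_3,h_5), S(h_4,h_5)) all reduce to 0 modulo the current basis, so we have a Gröbner basis.
Inter-reduce: drop elements whose leading term is divisible by another's, tail-reduce, and make monic.
Reduced Gröbner basis: {x + y, y**2}.
Label its elements g_1 = x + y, g_2 = y**2.

Reduce p = x + y modulo G:
  leading term x: subtract (1)·g_1 from x + y → 0
  normal form = 0.
Since the normal form is 0, p ∈ I.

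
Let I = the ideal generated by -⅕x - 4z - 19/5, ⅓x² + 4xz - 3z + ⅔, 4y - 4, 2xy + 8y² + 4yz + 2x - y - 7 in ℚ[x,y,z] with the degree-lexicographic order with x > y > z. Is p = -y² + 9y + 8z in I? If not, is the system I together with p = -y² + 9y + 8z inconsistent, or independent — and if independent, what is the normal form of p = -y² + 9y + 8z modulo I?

First compute the reduced Gröbner basis of I by Buchberger's algorithm.
f_1 = -⅕x - 4z - 19/5, LT = x.
f_2 = ⅓x² + 4xz - 3z + ⅔, LT = x².
f_3 = 4y - 4, LT = y.
f_4 = 2xy + 8y² + 4yz + 2x - y - 7, LT = xy.

S(f_1,f_2): lcm = x². S = 8xz + 19x + 9z - 2.
  leading term xz: subtract (-40z)·f_1 from 8xz + 19x + 9z - 2 → -160z² + 19x - 143z - 2
  leading term z²: no divisor's leading term divides it; move -160z² to the remainder.
  leading term x: subtract (-95)·f_1 from 19x - 143z - 2 → -523z - 363
  leading term z: no divisor's leading term divides it; move -523z to the remainder.
  leading term 1: no divisor's leading term divides it; move -363 to the remainder.
  remainder -160z² - 523z - 363 ≠ 0; add h_5 = -160z² - 523z - 363 to the basis.

S(f_1,f_3): leading monomials are coprime, so the S-polynomial reduces to 0 (Buchberger's first criterion).
S(f_1,f_4): lcm = xy. S = -4y² + 18yz - x + 39/2y + 7/2.
  leading term y²: subtract (-y)·f_3 from -4y² + 18yz - x + 39/2y + 7/2 → 18yz - x + 31/2y + 7/2
  leading term yz: subtract (9/2z)·f_3 from 18yz - x + 31/2y + 7/2 → -x + 31/2y + 18z + 7/2
  leading term x: subtract (5)·f_1 from -x + 31/2y + 18z + 7/2 → 31/2y + 38z + 45/2
  leading term y: subtract (31/8)·f_3 from 31/2y + 38z + 45/2 → 38z + 38
  leading term z: no divisor's leading term divides it; move 38z to the remainder.
  leading term 1: no divisor's leading term divides it; move 38 to the remainder.
  remainder 38z + 38 ≠ 0; add h_6 = 38z + 38 to the basis.

S(f_2,f_3): leading monomials are coprime, so the S-polynomial reduces to 0 (Buchberger's first criterion).
S(f_2,f_4): lcm = x²y. S = -4xy² + 10xyz - x² + ½xy - 9yz + 7/2x + 2y.
  leading term xy²: subtract (20y²)·f_1 from -4xy² + 10xyz - x² + ½xy - 9yz + 7/2x + 2y → 10xyz + 80y²z - x² + ½xy + 76y² - 9yz + 7/2x + 2y
  leading term xyz: subtract (-50yz)·f_1 from 10xyz + 80y²z - x² + ½xy + 76y² - 9yz + 7/2x + 2y → 80y²z - 200yz² - x² + ½xy + 76y² - 199yz + 7/2x + 2y
  leading term y²z: subtract (20yz)·f_3 from 80y²z - 200yz² - x² + ½xy + 76y² - 199yz + 7/2x + 2y → -200yz² - x² + ½xy + 76y² - 119yz + 7/2x + 2y
  leading term yz²: subtract (-50z²)·f_3 from -200yz² - x² + ½xy + 76y² - 119yz + 7/2x + 2y → -x² + ½xy + 76y² - 119yz - 200z² + 7/2x + 2y
  leading term x²: subtract (5x)·f_1 from -x² + ½xy + 76y² - 119yz - 200z² + 7/2x + 2y → ½xy + 20xz + 76y² - 119yz - 200z² + 45/2x + 2y
  leading term xy: subtract (-5/2y)·f_1 from ½xy + 20xz + 76y² - 119yz - 200z² + 45/2x + 2y → 20xz + 76y² - 129yz - 200z² + 45/2x - 15/2y
  leading term xz: subtract (-100z)·f_1 from 20xz + 76y² - 129yz - 200z² + 45/2x - 15/2y → 76y² - 129yz - 600z² + 45/2x - 15/2y - 380z
  leading term y²: subtract (19y)·f_3 from 76y² - 129yz - 600z² + 45/2x - 15/2y - 380z → -129yz - 600z² + 45/2x + 137/2y - 380z
  leading term yz: subtract (-129/4z)·f_3 from -129yz - 600z² + 45/2x + 137/2y - 380z → -600z² + 45/2x + 137/2y - 509z
  leading term z²: subtract (15/4)·h_5 from -600z² + 45/2x + 137/2y - 509z → 45/2x + 137/2y + 5809/4z + 5445/4
  leading term x: subtract (-225/2)·f_1 from 45/2x + 137/2y + 5809/4z + 5445/4 → 137/2y + 4009/4z + 3735/4
  leading term y: subtract (137/8)·f_3 from 137/2y + 4009/4z + 3735/4 → 4009/4z + 4009/4
  leading term z: subtract (211/8)·h_6 from 4009/4z + 4009/4 → 0
  remainder 0.

S(f_3,f_4): lcm = xy. S = -4y² - 2yz - 2x + ½y + 7/2.
  leading term y²: subtract (-y)·f_3 from -4y² - 2yz - 2x + ½y + 7/2 → -2yz - 2x - 7/2y + 7/2
  leading term yz: subtract (-½z)·f_3 from -2yz - 2x - 7/2y + 7/2 → -2x - 7/2y - 2z + 7/2
  leading term x: subtract (10)·f_1 from -2x - 7/2y - 2z + 7/2 → -7/2y + 38z + 83/2
  leading term y: subtract (-⅞)·f_3 from -7/2y + 38z + 83/2 → 38z + 38
  leading term z: subtract (1)·h_6 from 38z + 38 → 0
  remainder 0.

S(f_1,h_5): leading monomials are coprime, so the S-polynomial reduces to 0 (Buchberger's first criterion).
S(f_2,h_5): leading monomials are coprime, so the S-polynomial reduces to 0 (Buchberger's first criterion).
S(f_3,h_5): leading monomials are coprime, so the S-polynomial reduces to 0 (Buchberger's first criterion).
S(f_4,h_5): leading monomials are coprime, so the S-polynomial reduces to 0 (Buchberger's first criterion).
S(f_1,h_6): leading monomials are coprime, so the S-polynomial reduces to 0 (Buchberger's first criterion).
S(f_2,h_6): leading monomials are coprime, so the S-polynomial reduces to 0 (Buchberger's first criterion).
S(f_3,h_6): leading monomials are coprime, so the S-polynomial reduces to 0 (Buchberger's first criterion).
S(f_4,h_6): leading monomials are coprime, so the S-polynomial reduces to 0 (Buchberger's first criterion).
S(h_5,h_6): lcm = z². S = 363/160z + 363/160.
  leading term z: subtract (363/6080)·h_6 from 363/160z + 363/160 → 0
  remainder 0.

Every S-polynomial of the final basis reduces to 0, so we have a Gröbner basis.
Inter-reduce: drop elements whose leading term is divisible by another's, tail-reduce, and make monic.
Reduced Gröbner basis: {x - 1, y - 1, z + 1}.
Label its elements g_1 = x - 1, g_2 = y - 1, g_3 = z + 1.

Reduce p = -y² + 9y + 8z modulo G:
  leading term y²: subtract (-y)·g_2 from -y² + 9y + 8z → 8y + 8z
  leading term y: subtract (8)·g_2 from 8y + 8z → 8z + 8
  leading term z: subtract (8)·g_3 from 8z + 8 → 0
  normal form = 0.
Since the normal form is 0, p ∈ I.

-y² + 9y + 8z lies in I (it reduces to 0).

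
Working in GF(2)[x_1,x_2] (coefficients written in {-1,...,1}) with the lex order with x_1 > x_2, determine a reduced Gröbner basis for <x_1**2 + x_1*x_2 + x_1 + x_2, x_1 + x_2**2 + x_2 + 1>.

f_1 = x_1**2 + x_1*x_2 + x_1 + x_2, LT = x_1**2.
f_2 = x_1 + x_2**2 + x_2 + 1, LT = x_1.

S(f_1,f_2): lcm = x_1**2. S = x_1*x_2**2 + x_2.
  leading term x_1*x_2**2: subtract (x_2**2)·f_2 from x_1*x_2**2 + x_2 → x_2**4 + x_2**3 + x_2**2 + x_2
  leading term x_2**4: no divisor's leading term divides it; move x_2**4 to the remainder.
  leading term x_2**3: no divisor's leading term divides it; move x_2**3 to the remainder.
  leading term x_2**2: no divisor's leading term divides it; move x_2**2 to the remainder.
  leading term x_2: no divisor's leading term divides it; move x_2 to the remainder.
  remainder x_2**4 + x_2**3 + x_2**2 + x_2 ≠ 0; add g_3 = x_2**4 + x_2**3 + x_2**2 + x_2 to the basis.

The other S-polynomials (S(f_1,g_3), S(f_2,g_3)) all reduce to 0 modulo the current basis, so we have a Gröbner basis.
Inter-reduce: drop elements whose leading term is divisible by another's, tail-reduce, and make monic.

G = {x_1 + x_2**2 + x_2 + 1, x_2**4 + x_2**3 + x_2**2 + x_2}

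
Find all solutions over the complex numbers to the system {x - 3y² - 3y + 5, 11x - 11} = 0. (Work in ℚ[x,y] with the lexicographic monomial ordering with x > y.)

{(1, -2), (1, 1)}

Compute a lex Gröbner basis by Buchberger's algorithm.
f_1 = x - 3y² - 3y + 5, LT = x.
f_2 = 11x - 11, LT = x.

S(f_1,f_2): lcm = x. S = -3y² - 3y + 6.
  leading term y²: no divisor's leading term divides it; move -3y² to the remainder.
  leading term y: no divisor's leading term divides it; move -3y to the remainder.
  leading term 1: no divisor's leading term divides it; move 6 to the remainder.
  remainder -3y² - 3y + 6 ≠ 0; add h_3 = -3y² - 3y + 6 to the basis.

S(f_1,h_3): leading monomials are coprime, so the S-polynomial reduces to 0 (Buchberger's first criterion).
S(f_2,h_3): leading monomials are coprime, so the S-polynomial reduces to 0 (Buchberger's first criterion).
Every S-polynomial of the final basis reduces to 0, so we have a Gröbner basis.
Inter-reduce: drop elements whose leading term is divisible by another's, tail-reduce, and make monic.
Reduced Gröbner basis: {x - 1, y² + y - 2}.

A lex Gröbner basis eliminates variables successively. Here y² + y - 2 depends only on y, with roots {-2, 1}; lifting each root through the earlier basis elements recovers the full solutions.
  y = -2: the earlier basis element becomes x - 1 = 0, giving x = 1 — point (1, -2).
  y = 1: the earlier basis element becomes x - 1 = 0, giving x = 1 — point (1, 1).
Substituting each solution back into the original system confirms all equations vanish.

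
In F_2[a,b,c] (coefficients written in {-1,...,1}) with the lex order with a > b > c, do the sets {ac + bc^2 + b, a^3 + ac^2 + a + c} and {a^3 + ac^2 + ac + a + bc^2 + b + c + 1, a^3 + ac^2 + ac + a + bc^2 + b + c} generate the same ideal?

No, the ideals differ.

For a fixed monomial order, each ideal has a unique reduced Gröbner basis; comparing bases decides equality.
Buchberger on the first generating set:
f_1 = ac + bc^2 + b, LT = ac.
f_2 = a^3 + ac^2 + a + c, LT = a^3.

S(f_1,f_2): lcm = a^3c. S = a^2bc^2 + a^2b + ac^3 + ac + c^2.
  leading term a^2bc^2: subtract (abc)·f_1 from a^2bc^2 + a^2b + ac^3 + ac + c^2 → a^2b + ab^2c^3 + ab^2c + ac^3 + ac + c^2
  leading term a^2b: no divisor's leading term divides it; move a^2b to the remainder.
  leading term ab^2c^3: subtract (b^2c^2)·f_1 from ab^2c^3 + ab^2c + ac^3 + ac + c^2 → ab^2c + ac^3 + ac + b^3c^4 + b^3c^2 + c^2
  leading term ab^2c: subtract (b^2)·f_1 from ab^2c + ac^3 + ac + b^3c^4 + b^3c^2 + c^2 → ac^3 + ac + b^3c^4 + b^3 + c^2
  leading term ac^3: subtract (c^2)·f_1 from ac^3 + ac + b^3c^4 + b^3 + c^2 → ac + b^3c^4 + b^3 + bc^4 + bc^2 + c^2
  leading term ac: subtract (1)·f_1 from ac + b^3c^4 + b^3 + bc^4 + bc^2 + c^2 → b^3c^4 + b^3 + bc^4 + b + c^2
  leading term b^3c^4: no divisor's leading term divides it; move b^3c^4 to the remainder.
  leading term b^3: no divisor's leading term divides it; move b^3 to the remainder.
  leading term bc^4: no divisor's leading term divides it; move bc^4 to the remainder.
  leading term b: no divisor's leading term divides it; move b to the remainder.
  leading term c^2: no divisor's leading term divides it; move c^2 to the remainder.
  remainder a^2b + b^3c^4 + b^3 + bc^4 + b + c^2 ≠ 0; add g_3 = a^2b + b^3c^4 + b^3 + bc^4 + b + c^2 to the basis.

S(f_1,g_3): lcm = a^2bc. S = ab^2c^2 + ab^2 + b^3c^5 + b^3c + bc^5 + bc + c^3.
  leading term ab^2c^2: subtract (b^2c)·f_1 from ab^2c^2 + ab^2 + b^3c^5 + b^3c + bc^5 + bc + c^3 → ab^2 + b^3c^5 + b^3c^3 + bc^5 + bc + c^3
  leading term ab^2: no divisor's leading term divides it; move ab^2 to the remainder.
  leading term b^3c^5: no divisor's leading term divides it; move b^3c^5 to the remainder.
  leading term b^3c^3: no divisor's leading term divides it; move b^3c^3 to the remainder.
  leading term bc^5: no divisor's leading term divides it; move bc^5 to the remainder.
  leading term bc: no divisor's leading term divides it; move bc to the remainder.
  leading term c^3: no divisor's leading term divides it; move c^3 to the remainder.
  remainder ab^2 + b^3c^5 + b^3c^3 + bc^5 + bc + c^3 ≠ 0; add g_4 = ab^2 + b^3c^5 + b^3c^3 + bc^5 + bc + c^3 to the basis.

S(f_1,g_4): lcm = ab^2c. S = b^3c^6 + b^3c^4 + b^3c^2 + b^3 + bc^6 + bc^2 + c^4.
  leading term b^3c^6: no divisor's leading term divides it; move b^3c^6 to the remainder.
  leading term b^3c^4: no divisor's leading term divides it; move b^3c^4 to the remainder.
  leading term b^3c^2: no divisor's leading term divides it; move b^3c^2 to the remainder.
  leading term b^3: no divisor's leading term divides it; move b^3 to the remainder.
  leading term bc^6: no divisor's leading term divides it; move bc^6 to the remainder.
  leading term bc^2: no divisor's leading term divides it; move bc^2 to the remainder.
  leading term c^4: no divisor's leading term divides it; move c^4 to the remainder.
  remainder b^3c^6 + b^3c^4 + b^3c^2 + b^3 + bc^6 + bc^2 + c^4 ≠ 0; add g_5 = b^3c^6 + b^3c^4 + b^3c^2 + b^3 + bc^6 + bc^2 + c^4 to the basis.

The other S-polynomials (S(f_2,g_3), S(f_2,g_4), S(g_3,g_4), S(f_1,g_5), S(f_2,g_5), S(g_3,g_5), S(g_4,g_5)) all reduce to 0 modulo the current basis, so we have a Gröbner basis.
Inter-reduce: drop elements whose leading term is divisible by another's, tail-reduce, and make monic.
Reduced Gröbner basis: {a^3 + a + bc^3 + bc + c, a^2b + b^3c^4 + b^3 + bc^4 + b + c^2, ab^2 + b^3c^5 + b^3c^3 + bc^5 + bc + c^3, ac + bc^2 + b, b^3c^6 + b^3c^4 + b^3c^2 + b^3 + bc^6 + bc^2 + c^4}.

Buchberger on the second generating set:
h_1 = a^3 + ac^2 + ac + a + bc^2 + b + c + 1, LT = a^3.
h_2 = a^3 + ac^2 + ac + a + bc^2 + b + c, LT = a^3.

S(h_1,h_2): lcm = a^3. S = 1.
  leading term 1: no divisor's leading term divides it; move 1 to the remainder.
  remainder 1 ≠ 0; add k_3 = 1 to the basis.

The other S-polynomials (S(h_1,k_3), S(h_2,k_3)) all reduce to 0 modulo the current basis, so we have a Gröbner basis.
Inter-reduce: drop elements whose leading term is divisible by another's, tail-reduce, and make monic.
Reduced Gröbner basis: {1}.

These differ, so the ideals are not equal.
The choice of monomial ordering does not affect the verdict — as long as both bases are computed under the same ordering, their equality decides ideal equality.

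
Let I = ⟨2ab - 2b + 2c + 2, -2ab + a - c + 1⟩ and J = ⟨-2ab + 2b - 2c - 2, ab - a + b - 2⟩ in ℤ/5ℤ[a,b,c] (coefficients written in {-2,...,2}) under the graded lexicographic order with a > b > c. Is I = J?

Two ideals are equal iff their reduced Gröbner bases coincide (the reduced basis is unique for a fixed ordering).
Buchberger on the first generating set:
f_1 = 2ab - 2b + 2c + 2, LT = ab.
f_2 = -2ab + a - c + 1, LT = ab.

S(f_1,f_2): lcm = ab. S = -2a - b - 2c - 1.
  reduce S modulo (f_1, f_2):
  remainder -2a - b - 2c - 1 ≠ 0; add g_3 = -2a - b - 2c - 1 to the basis.

S(f_1,g_3): lcm = ab. S = 2b² - bc + b + c + 1.
  reduce S modulo (f_1, f_2, g_3):
  remainder 2b² - bc + b + c + 1 ≠ 0; add g_4 = 2b² - bc + b + c + 1 to the basis.

The other S-polynomials (S(f_2,g_3), S(f_1,g_4), S(f_2,g_4), S(g_3,g_4)) all reduce to 0 modulo the current basis, so we have a Gröbner basis.
Inter-reduce: drop elements whose leading term is divisible by another's, tail-reduce, and make monic.
Reduced Gröbner basis: {b² + 2bc - 2b - 2c - 2, a - 2b + c - 2}.

Buchberger on the second generating set:
h_1 = -2ab + 2b - 2c - 2, LT = ab.
h_2 = ab - a + b - 2, LT = ab.

S(h_1,h_2): lcm = ab. S = a - 2b + c - 2.
  reduce S modulo (h_1, h_2):
  remainder a - 2b + c - 2 ≠ 0; add k_3 = a - 2b + c - 2 to the basis.

S(h_1,k_3): lcm = ab. S = 2b² - bc + b + c + 1.
  reduce S modulo (h_1, h_2, k_3):
  remainder 2b² - bc + b + c + 1 ≠ 0; add k_4 = 2b² - bc + b + c + 1 to the basis.

The other S-polynomials (S(h_2,k_3), S(h_1,k_4), S(h_2,k_4), S(k_3,k_4)) all reduce to 0 modulo the current basis, so we have a Gröbner basis.
Inter-reduce: drop elements whose leading term is divisible by another's, tail-reduce, and make monic.
Reduced Gröbner basis: {b² + 2bc - 2b - 2c - 2, a - 2b + c - 2}.

Same reduced basis, so the two generating sets span the same ideal.

Yes, the ideals are equal.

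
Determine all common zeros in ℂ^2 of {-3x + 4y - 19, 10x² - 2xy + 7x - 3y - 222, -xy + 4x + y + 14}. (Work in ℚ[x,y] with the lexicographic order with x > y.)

{(-5, 1)}

Compute a lex Gröbner basis by Buchberger's algorithm.
f_1 = -3x + 4y - 19, LT = x.
f_2 = 10x² - 2xy + 7x - 3y - 222, LT = x².
f_3 = -xy + 4x + y + 14, LT = xy.

S(f_1,f_2): lcm = x². S = -17/15xy + 169/30x + 3/10y + 111/5.
  reduce S modulo (f_1, f_2, f_3):
  remainder -68/45y² + 1349/90y - 1213/90 ≠ 0; add h_4 = -68/45y² + 1349/90y - 1213/90 to the basis.

S(f_1,f_3): lcm = xy. S = 4x - 4/3y² + 22/3y + 14.
  reduce S modulo (f_1, f_2, f_3, h_4):
  remainder -19/34y + 19/34 ≠ 0; add h_5 = -19/34y + 19/34 to the basis.

The other S-polynomials (S(f_2,f_3), S(f_1,h_4), S(f_2,h_4), S(f_3,h_4), S(f_1,h_5), S(f_2,h_5), S(f_3,h_5), S(h_4,h_5)) all reduce to 0 modulo the current basis, so we have a Gröbner basis.
Inter-reduce: drop elements whose leading term is divisible by another's, tail-reduce, and make monic.
Reduced Gröbner basis: {x + 5, y - 1}.

A lex Gröbner basis eliminates variables successively. Here y - 1 depends only on y, with roots {1}; lifting each root through the earlier basis elements recovers the full solutions.
  y = 1: the earlier basis element becomes x + 5 = 0, giving x = -5 — point (-5, 1).
Zero-dimensionality of the ideal guarantees finitely many solutions over ℂ.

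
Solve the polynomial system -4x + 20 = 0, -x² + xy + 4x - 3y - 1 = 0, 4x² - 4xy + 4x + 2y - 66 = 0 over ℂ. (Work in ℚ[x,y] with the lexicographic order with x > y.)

Compute a lex Gröbner basis by Buchberger's algorithm.
f_1 = -4x + 20, LT = x.
f_2 = -x² + xy + 4x - 3y - 1, LT = x².
f_3 = 4x² - 4xy + 4x + 2y - 66, LT = x².

S(f_1,f_2): lcm = x². S = xy - x - 3y - 1.
  reduce S modulo (f_1, f_2, f_3):
  remainder 2y - 6 ≠ 0; add h_4 = 2y - 6 to the basis.

The other S-polynomials (S(f_1,f_3), S(f_2,f_3), S(f_1,h_4), S(f_2,h_4), S(f_3,h_4)) all reduce to 0 modulo the current basis, so we have a Gröbner basis.
Inter-reduce: drop elements whose leading term is divisible by another's, tail-reduce, and make monic.
Reduced Gröbner basis: {x - 5, y - 3}.

Elimination: the polynomial y - 3 lies in the elimination ideal for y, so y ∈ {3}. For each such y, the remaining basis elements (now univariate) give the rest of the solution.
  y = 3: the earlier basis element becomes x - 5 = 0, giving x = 5 — point (5, 3).

{(5, 3)}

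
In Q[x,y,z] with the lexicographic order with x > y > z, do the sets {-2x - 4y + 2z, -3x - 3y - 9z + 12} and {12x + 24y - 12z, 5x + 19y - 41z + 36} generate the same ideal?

Yes, the ideals are equal.

Two ideals are equal iff their reduced Gröbner bases coincide (the reduced basis is unique for a fixed ordering).
Buchberger on the first generating set:
f_1 = -2x - 4y + 2z, LT = x.
f_2 = -3x - 3y - 9z + 12, LT = x.

S(f_1,f_2): lcm = x. S = y - 4z + 4.
  reduce S modulo (f_1, f_2):
  remainder y - 4z + 4 ≠ 0; add g_3 = y - 4z + 4 to the basis.

The other S-polynomials (S(f_1,g_3), S(f_2,g_3)) all reduce to 0 modulo the current basis, so we have a Gröbner basis.
Inter-reduce: drop elements whose leading term is divisible by another's, tail-reduce, and make monic.
Reduced Gröbner basis: {x + 7z - 8, y - 4z + 4}.

Buchberger on the second generating set:
h_1 = 12x + 24y - 12z, LT = x.
h_2 = 5x + 19y - 41z + 36, LT = x.

S(h_1,h_2): lcm = x. S = -9/5y + 36/5z - 36/5.
  reduce S modulo (h_1, h_2):
  remainder -9/5y + 36/5z - 36/5 ≠ 0; add k_3 = -9/5y + 36/5z - 36/5 to the basis.

The other S-polynomials (S(h_1,k_3), S(h_2,k_3)) all reduce to 0 modulo the current basis, so we have a Gröbner basis.
Inter-reduce: drop elements whose leading term is divisible by another's, tail-reduce, and make monic.
Reduced Gröbner basis: {x + 7z - 8, y - 4z + 4}.

Same reduced basis, so the two generating sets span the same ideal.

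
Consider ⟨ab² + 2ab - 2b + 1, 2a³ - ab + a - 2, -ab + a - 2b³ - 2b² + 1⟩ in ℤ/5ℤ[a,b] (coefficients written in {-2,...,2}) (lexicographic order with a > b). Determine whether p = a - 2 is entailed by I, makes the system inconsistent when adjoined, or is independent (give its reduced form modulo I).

a - 2 lies in I (it reduces to 0).

First compute the reduced Gröbner basis of I by Buchberger's algorithm.
f_1 = ab² + 2ab - 2b + 1, LT = ab².
f_2 = 2a³ - ab + a - 2, LT = a³.
f_3 = -ab + a - 2b³ - 2b² + 1, LT = ab.

S(f_1,f_2): lcm = a³b². S = 2a³b - 2a²b + a² - 2ab³ + 2ab² + b².
  leading term a³b: subtract (b)·f_2 from 2a³b - 2a²b + a² - 2ab³ + 2ab² + b² → -2a²b + a² - 2ab³ - 2ab² - ab + b² + 2b
  leading term a²b: subtract (2a)·f_3 from -2a²b + a² - 2ab³ - 2ab² - ab + b² + 2b → -a² + 2ab³ + 2ab² - ab - 2a + b² + 2b
  leading term a²: no divisor's leading term divides it; move -a² to the remainder.
  leading term ab³: subtract (2b)·f_1 from 2ab³ + 2ab² - ab - 2a + b² + 2b → -2ab² - ab - 2a
  leading term ab²: subtract (-2)·f_1 from -2ab² - ab - 2a → -2ab - 2a + b + 2
  leading term ab: subtract (2)·f_3 from -2ab - 2a + b + 2 → a - b³ - b² + b
  leading term a: no divisor's leading term divides it; move a to the remainder.
  leading term b³: no divisor's leading term divides it; move -b³ to the remainder.
  leading term b²: no divisor's leading term divides it; move -b² to the remainder.
  leading term b: no divisor's leading term divides it; move b to the remainder.
  remainder -a² + a - b³ - b² + b ≠ 0; add h_4 = -a² + a - b³ - b² + b to the basis.

S(f_1,f_3): lcm = ab². S = -2ab - 2b⁴ - 2b³ - b + 1.
  leading term ab: subtract (2)·f_3 from -2ab - 2b⁴ - 2b³ - b + 1 → -2a - 2b⁴ + 2b³ - b² - b - 1
  leading term a: no divisor's leading term divides it; move -2a to the remainder.
  leading term b⁴: no divisor's leading term divides it; move -2b⁴ to the remainder.
  leading term b³: no divisor's leading term divides it; move 2b³ to the remainder.
  leading term b²: no divisor's leading term divides it; move -b² to the remainder.
  leading term b: no divisor's leading term divides it; move -b to the remainder.
  leading term 1: no divisor's leading term divides it; move -1 to the remainder.
  remainder -2a - 2b⁴ + 2b³ - b² - b - 1 ≠ 0; add h_5 = -2a - 2b⁴ + 2b³ - b² - b - 1 to the basis.

S(f_2,f_3): lcm = a³b. S = a³ - 2a²b³ - 2a²b² + a² + 2ab² - 2ab - b.
  leading term a³: subtract (-2)·f_2 from a³ - 2a²b³ - 2a²b² + a² + 2ab² - 2ab - b → -2a²b³ - 2a²b² + a² + 2ab² + ab + 2a - b + 1
  leading term a²b³: subtract (-2ab)·f_1 from -2a²b³ - 2a²b² + a² + 2ab² + ab + 2a - b + 1 → 2a²b² + a² - 2ab² - 2ab + 2a - b + 1
  leading term a²b²: subtract (2a)·f_1 from 2a²b² + a² - 2ab² - 2ab + 2a - b + 1 → a²b + a² - 2ab² + 2ab - b + 1
  leading term a²b: subtract (-a)·f_3 from a²b + a² - 2ab² + 2ab - b + 1 → 2a² - 2ab³ + ab² + 2ab + a - b + 1
  leading term a²: subtract (-2)·h_4 from 2a² - 2ab³ + ab² + 2ab + a - b + 1 → -2ab³ + ab² + 2ab - 2a - 2b³ - 2b² + b + 1
  leading term ab³: subtract (-2b)·f_1 from -2ab³ + ab² + 2ab - 2a - 2b³ - 2b² + b + 1 → 2ab - 2a - 2b³ - b² - 2b + 1
  leading term ab: subtract (-2)·f_3 from 2ab - 2a - 2b³ - b² - 2b + 1 → -b³ - 2b - 2
  leading term b³: no divisor's leading term divides it; move -b³ to the remainder.
  leading term b: no divisor's leading term divides it; move -2b to the remainder.
  leading term 1: no divisor's leading term divides it; move -2 to the remainder.
  remainder -b³ - 2b - 2 ≠ 0; add h_6 = -b³ - 2b - 2 to the basis.

S(f_1,h_4): lcm = a²b². S = 2a²b + ab² - 2ab + a - b⁵ - b⁴ + b³.
  leading term a²b: subtract (-2a)·f_3 from 2a²b + ab² - 2ab + a - b⁵ - b⁴ + b³ → 2a² + ab³ + 2ab² - 2ab - 2a - b⁵ - b⁴ + b³
  leading term a²: subtract (-2)·h_4 from 2a² + ab³ + 2ab² - 2ab - 2a - b⁵ - b⁴ + b³ → ab³ + 2ab² - 2ab - b⁵ - b⁴ - b³ - 2b² + 2b
  leading term ab³: subtract (b)·f_1 from ab³ + 2ab² - 2ab - b⁵ - b⁴ - b³ - 2b² + 2b → -2ab - b⁵ - b⁴ - b³ + b
  leading term ab: subtract (2)·f_3 from -2ab - b⁵ - b⁴ - b³ + b → -2a - b⁵ - b⁴ - 2b³ - b² + b - 2
  leading term a: subtract (1)·h_5 from -2a - b⁵ - b⁴ - 2b³ - b² + b - 2 → -b⁵ + b⁴ + b³ + 2b - 1
  leading term b⁵: subtract (b²)·h_6 from -b⁵ + b⁴ + b³ + 2b - 1 → b⁴ - 2b³ + 2b² + 2b - 1
  leading term b⁴: subtract (-b)·h_6 from b⁴ - 2b³ + 2b² + 2b - 1 → -2b³ - 1
  leading term b³: subtract (2)·h_6 from -2b³ - 1 → -b - 2
  leading term b: no divisor's leading term divides it; move -b to the remainder.
  leading term 1: no divisor's leading term divides it; move -2 to the remainder.
  remainder -b - 2 ≠ 0; add h_7 = -b - 2 to the basis.

The other S-polynomials (S(f_2,h_4), S(f_3,h_4), S(f_1,h_5), S(f_2,h_5), S(f_3,h_5), S(h_4,h_5), S(f_1,h_6), S(f_2,h_6), S(f_3,h_6), S(h_4,h_6), S(h_5,h_6), S(f_1,h_7), S(f_2,h_7), S(f_3,h_7), S(h_4,h_7), S(h_5,h_7), S(h_6,h_7)) all reduce to 0 modulo the current basis, so we have a Gröbner basis.
Inter-reduce: drop elements whose leading term is divisible by another's, tail-reduce, and make monic.
Reduced Gröbner basis: {a - 2, b + 2}.
Label its elements g_1 = a - 2, g_2 = b + 2.

Reduce p = a - 2 modulo G:
  leading term a: subtract (1)·g_1 from a - 2 → 0
  normal form = 0.
Since the normal form is 0, p ∈ I.

Ideal membership is decidable via reduction modulo a Gröbner basis.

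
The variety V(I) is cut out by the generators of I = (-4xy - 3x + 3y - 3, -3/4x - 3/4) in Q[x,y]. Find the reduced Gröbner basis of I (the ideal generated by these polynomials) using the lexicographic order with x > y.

f_1 = -4xy - 3x + 3y - 3, LT = xy.
f_2 = -3/4x - 3/4, LT = x.

S(f_1,f_2): lcm = xy. S = 3/4x - 7/4y + 3/4.
  leading term x: subtract (-1)·f_2 from 3/4x - 7/4y + 3/4 → -7/4y
  leading term y: no divisor's leading term divides it; move -7/4y to the remainder.
  remainder -7/4y ≠ 0; add g_3 = -7/4y to the basis.

The other S-polynomials (S(f_1,g_3), S(f_2,g_3)) all reduce to 0 modulo the current basis, so we have a Gröbner basis.
Inter-reduce: drop elements whose leading term is divisible by another's, tail-reduce, and make monic.

G = {x + 1, y}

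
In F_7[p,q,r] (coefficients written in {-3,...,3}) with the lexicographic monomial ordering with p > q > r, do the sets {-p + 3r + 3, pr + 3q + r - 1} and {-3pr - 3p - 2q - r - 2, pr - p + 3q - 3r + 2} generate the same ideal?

Yes, the ideals are equal.

For a fixed monomial order, each ideal has a unique reduced Gröbner basis; comparing bases decides equality.
Buchberger on the first generating set:
f_1 = -p + 3r + 3, LT = p.
f_2 = pr + 3q + r - 1, LT = pr.

S(f_1,f_2): lcm = pr. S = -3q - 3r^{2} + 3r + 1.
  leading term q: no divisor's leading term divides it; move -3q to the remainder.
  leading term r^{2}: no divisor's leading term divides it; move -3r^{2} to the remainder.
  leading term r: no divisor's leading term divides it; move 3r to the remainder.
  leading term 1: no divisor's leading term divides it; move 1 to the remainder.
  remainder -3q - 3r^{2} + 3r + 1 ≠ 0; add g_3 = -3q - 3r^{2} + 3r + 1 to the basis.

S(f_1,g_3): leading monomials are coprime, so the S-polynomial reduces to 0 (Buchberger's first criterion).
S(f_2,g_3): leading monomials are coprime, so the S-polynomial reduces to 0 (Buchberger's first criterion).
Every S-polynomial of the final basis reduces to 0, so we have a Gröbner basis.
Inter-reduce: drop elements whose leading term is divisible by another's, tail-reduce, and make monic.
Reduced Gröbner basis: {p - 3r - 3, q + r^{2} - r + 2}.

Buchberger on the second generating set:
h_1 = -3pr - 3p - 2q - r - 2, LT = pr.
h_2 = pr - p + 3q - 3r + 2, LT = pr.

S(h_1,h_2): lcm = pr. S = 2p + r + 1.
  leading term p: no divisor's leading term divides it; move 2p to the remainder.
  leading term r: no divisor's leading term divides it; move r to the remainder.
  leading term 1: no divisor's leading term divides it; move 1 to the remainder.
  remainder 2p + r + 1 ≠ 0; add k_3 = 2p + r + 1 to the basis.

S(h_1,k_3): lcm = pr. S = p + 3q + 3r^{2} + r + 3.
  leading term p: subtract (-3)·k_3 from p + 3q + 3r^{2} + r + 3 → 3q + 3r^{2} - 3r - 1
  leading term q: no divisor's leading term divides it; move 3q to the remainder.
  leading term r^{2}: no divisor's leading term divides it; move 3r^{2} to the remainder.
  leading term r: no divisor's leading term divides it; move -3r to the remainder.
  leading term 1: no divisor's leading term divides it; move -1 to the remainder.
  remainder 3q + 3r^{2} - 3r - 1 ≠ 0; add k_4 = 3q + 3r^{2} - 3r - 1 to the basis.

S(h_2,k_3): lcm = pr. S = -p + 3q + 3r^{2} + 2.
  leading term p: subtract (3)·k_3 from -p + 3q + 3r^{2} + 2 → 3q + 3r^{2} - 3r - 1
  leading term q: subtract (1)·k_4 from 3q + 3r^{2} - 3r - 1 → 0
  remainder 0.

S(h_1,k_4): leading monomials are coprime, so the S-polynomial reduces to 0 (Buchberger's first criterion).
S(h_2,k_4): leading monomials are coprime, so the S-polynomial reduces to 0 (Buchberger's first criterion).
S(k_3,k_4): leading monomials are coprime, so the S-polynomial reduces to 0 (Buchberger's first criterion).
Every S-polynomial of the final basis reduces to 0, so we have a Gröbner basis.
Inter-reduce: drop elements whose leading term is divisible by another's, tail-reduce, and make monic.
Reduced Gröbner basis: {p - 3r - 3, q + r^{2} - r + 2}.

Same reduced basis, so the two generating sets span the same ideal.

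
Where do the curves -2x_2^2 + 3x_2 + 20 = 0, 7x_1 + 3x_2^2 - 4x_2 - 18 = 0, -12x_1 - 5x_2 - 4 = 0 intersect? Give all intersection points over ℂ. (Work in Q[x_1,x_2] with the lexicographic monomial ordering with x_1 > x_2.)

{(-2, 4)}

Compute a lex Gröbner basis by Buchberger's algorithm.
f_1 = -2x_2^2 + 3x_2 + 20, LT = x_2^2.
f_2 = 7x_1 + 3x_2^2 - 4x_2 - 18, LT = x_1.
f_3 = -12x_1 - 5x_2 - 4, LT = x_1.

S(f_2,f_3): lcm = x_1. S = 3/7x_2^2 - 83/84x_2 - 61/21.
  leading term x_2^2: subtract (-3/14)·f_1 from 3/7x_2^2 - 83/84x_2 - 61/21 → -29/84x_2 + 29/21
  leading term x_2: no divisor's leading term divides it; move -29/84x_2 to the remainder.
  leading term 1: no divisor's leading term divides it; move 29/21 to the remainder.
  remainder -29/84x_2 + 29/21 ≠ 0; add h_4 = -29/84x_2 + 29/21 to the basis.

The other S-polynomials (S(f_1,f_2), S(f_1,f_3), S(f_1,h_4), S(f_2,h_4), S(f_3,h_4)) all reduce to 0 modulo the current basis, so we have a Gröbner basis.
Inter-reduce: drop elements whose leading term is divisible by another's, tail-reduce, and make monic.
Reduced Gröbner basis: {x_1 + 2, x_2 - 4}.

From the last basis element, x_2 - 4 = 0, so x_2 takes values in {4}. Each choice, substituted upward through the basis, yields the corresponding point(s) of the solution set.
  x_2 = 4: the earlier basis element becomes x_1 + 2 = 0, giving x_1 = -2 — point (-2, 4).
Check: every point annihilates each of the original generators.
A lex Gröbner basis triangularizes the system, enabling back-substitution.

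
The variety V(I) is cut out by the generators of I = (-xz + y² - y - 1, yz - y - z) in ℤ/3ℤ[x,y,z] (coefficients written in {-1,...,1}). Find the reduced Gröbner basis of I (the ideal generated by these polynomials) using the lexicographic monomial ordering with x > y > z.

This is the nonlinear analogue of row-reducing a linear system.

f_1 = -xz + y² - y - 1, LT = xz.
f_2 = yz - y - z, LT = yz.

S(f_1,f_2): lcm = xyz. S = xy + xz - y³ + y² + y.
  leading term xy: no divisor's leading term divides it; move xy to the remainder.
  leading term xz: subtract (-1)·f_1 from xz - y³ + y² + y → -y³ - y² - 1
  leading term y³: no divisor's leading term divides it; move -y³ to the remainder.
  leading term y²: no divisor's leading term divides it; move -y² to the remainder.
  leading term 1: no divisor's leading term divides it; move -1 to the remainder.
  remainder xy - y³ - y² - 1 ≠ 0; add g_3 = xy - y³ - y² - 1 to the basis.

The other S-polynomials (S(f_1,g_3), S(f_2,g_3)) all reduce to 0 modulo the current basis, so we have a Gröbner basis.

G = {xy - y³ - y² - 1, xz - y² + y + 1, yz - y - z}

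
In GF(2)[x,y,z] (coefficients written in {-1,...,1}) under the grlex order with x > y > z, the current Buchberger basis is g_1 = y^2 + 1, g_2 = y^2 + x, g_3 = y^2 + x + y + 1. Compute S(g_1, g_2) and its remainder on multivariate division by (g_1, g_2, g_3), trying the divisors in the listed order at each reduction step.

S(g_1, g_2) = x + 1; remainder on division = x + 1.

lcm(LM(g_1), LM(g_2)) = y^2.
S = (lcm/LT(g_1))·g_1 − (lcm/LT(g_2))·g_2 = x + 1.
Reduce S modulo (g_1, g_2, g_3) in that order:
  leading term x: no divisor's leading term divides it; move x to the remainder.
  leading term 1: no divisor's leading term divides it; move 1 to the remainder.
The remainder x + 1 is nonzero, so it would be added as the next basis element.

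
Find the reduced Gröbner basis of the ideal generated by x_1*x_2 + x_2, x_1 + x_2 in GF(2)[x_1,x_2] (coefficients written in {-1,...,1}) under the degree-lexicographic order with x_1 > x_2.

G = {x_2**2 + x_2, x_1 + x_2}

f_1 = x_1*x_2 + x_2, LT = x_1*x_2.
f_2 = x_1 + x_2, LT = x_1.

S(f_1,f_2): lcm = x_1*x_2. S = x_2**2 + x_2.
  reduce S modulo (f_1, f_2):
  remainder x_2**2 + x_2 ≠ 0; add g_3 = x_2**2 + x_2 to the basis.

The other S-polynomials (S(f_1,g_3), S(f_2,g_3)) all reduce to 0 modulo the current basis, so we have a Gröbner basis.
Inter-reduce: drop elements whose leading term is divisible by another's, tail-reduce, and make monic.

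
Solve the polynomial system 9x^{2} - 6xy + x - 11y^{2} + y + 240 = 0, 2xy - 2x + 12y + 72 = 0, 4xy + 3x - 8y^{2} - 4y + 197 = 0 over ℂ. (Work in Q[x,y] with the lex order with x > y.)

{(1, -5)}

Compute a lex Gröbner basis by Buchberger's algorithm.
f_1 = 9x^{2} - 6xy + x - 11y^{2} + y + 240, LT = x^{2}.
f_2 = 2xy - 2x + 12y + 72, LT = xy.
f_3 = 4xy + 3x - 8y^{2} - 4y + 197, LT = xy.

S(f_1,f_2): lcm = x^{2}y. S = x^{2} - \tfrac{2}{3}xy^{2} - \tfrac{53}{9}xy - 36x - \tfrac{11}{9}y^{3} + \tfrac{1}{9}y^{2} + \tfrac{80}{3}y.
  reduce S modulo (f_1, f_2, f_3):
  remainder -42x - \tfrac{11}{9}y^{3} + \tfrac{16}{3}y^{2} + \tfrac{773}{9}y + \tfrac{556}{3} ≠ 0; add h_4 = -42x - \tfrac{11}{9}y^{3} + \tfrac{16}{3}y^{2} + \tfrac{773}{9}y + \tfrac{556}{3} to the basis.

S(f_1,f_3): lcm = x^{2}y. S = -\tfrac{3}{4}x^{2} + \tfrac{4}{3}xy^{2} + \tfrac{10}{9}xy - \tfrac{197}{4}x - \tfrac{11}{9}y^{3} + \tfrac{1}{9}y^{2} + \tfrac{80}{3}y.
  reduce S modulo (f_1, f_2, f_3, h_4):
  remainder \tfrac{517}{3402}y^{3} - \tfrac{33571}{2268}y^{2} - \tfrac{881015}{6804}y - \tfrac{146500}{567} ≠ 0; add h_5 = \tfrac{517}{3402}y^{3} - \tfrac{33571}{2268}y^{2} - \tfrac{881015}{6804}y - \tfrac{146500}{567} to the basis.

S(f_2,f_3): lcm = xy. S = -\tfrac{7}{4}x + 2y^{2} + 7y - \tfrac{53}{4}.
  reduce S modulo (f_1, f_2, f_3, h_4, h_5):
  remainder \tfrac{5067}{752}y^{2} + \tfrac{749}{16}y + \tfrac{12335}{188} ≠ 0; add h_6 = \tfrac{5067}{752}y^{2} + \tfrac{749}{16}y + \tfrac{12335}{188} to the basis.

S(f_2,h_4): lcm = xy. S = -x - \tfrac{11}{378}y^{4} + \tfrac{8}{63}y^{3} + \tfrac{773}{378}y^{2} + \tfrac{656}{63}y + 36.
  reduce S modulo (f_1, f_2, f_3, h_4, h_5, h_6):
  remainder -\tfrac{204807327}{582142}y - \tfrac{1024036635}{582142} ≠ 0; add h_7 = -\tfrac{204807327}{582142}y - \tfrac{1024036635}{582142} to the basis.

The other S-polynomials (S(f_1,h_4), S(f_3,h_4), S(f_1,h_5), S(f_2,h_5), S(f_3,h_5), S(h_4,h_5), S(f_1,h_6), S(f_2,h_6), S(f_3,h_6), S(h_4,h_6), S(h_5,h_6), S(f_1,h_7), S(f_2,h_7), S(f_3,h_7), S(h_4,h_7), S(h_5,h_7), S(h_6,h_7)) all reduce to 0 modulo the current basis, so we have a Gröbner basis.
Inter-reduce: drop elements whose leading term is divisible by another's, tail-reduce, and make monic.
Reduced Gröbner basis: {x - 1, y + 5}.

The lex basis is triangular: the last element involves only y. Solving y + 5 = 0 gives y ∈ {-5}; substituting each value into the earlier elements determines the remaining variables.
  y = -5: the earlier basis element becomes x - 1 = 0, giving x = 1 — point (1, -5).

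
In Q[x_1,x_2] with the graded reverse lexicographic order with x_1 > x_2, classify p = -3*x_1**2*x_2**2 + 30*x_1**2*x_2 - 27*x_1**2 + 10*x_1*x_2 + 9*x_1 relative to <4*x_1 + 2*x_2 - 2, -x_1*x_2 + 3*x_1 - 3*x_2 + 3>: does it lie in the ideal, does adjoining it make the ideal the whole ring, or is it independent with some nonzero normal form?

First compute the reduced Gröbner basis of I by Buchberger's algorithm.
f_1 = 4*x_1 + 2*x_2 - 2, LT = x_1.
f_2 = -x_1*x_2 + 3*x_1 - 3*x_2 + 3, LT = x_1*x_2.

S(f_1,f_2): lcm = x_1*x_2. S = 1/2*x_2**2 + 3*x_1 - 7/2*x_2 + 3.
  leading term x_2**2: no divisor's leading term divides it; move 1/2*x_2**2 to the remainder.
  leading term x_1: subtract (3/4)·f_1 from 3*x_1 - 7/2*x_2 + 3 → -5*x_2 + 9/2
  leading term x_2: no divisor's leading term divides it; move -5*x_2 to the remainder.
  leading term 1: no divisor's leading term divides it; move 9/2 to the remainder.
  remainder 1/2*x_2**2 - 5*x_2 + 9/2 ≠ 0; add h_3 = 1/2*x_2**2 - 5*x_2 + 9/2 to the basis.

S(f_1,h_3): leading monomials are coprime, so the S-polynomial reduces to 0 (Buchberger's first criterion).
S(f_2,h_3): lcm = x_1*x_2**2. S = 7*x_1*x_2 + 3*x_2**2 - 9*x_1 - 3*x_2.
  leading term x_1*x_2: subtract (7/4*x_2)·f_1 from 7*x_1*x_2 + 3*x_2**2 - 9*x_1 - 3*x_2 → -1/2*x_2**2 - 9*x_1 + 1/2*x_2
  leading term x_2**2: subtract (-1)·h_3 from -1/2*x_2**2 - 9*x_1 + 1/2*x_2 → -9*x_1 - 9/2*x_2 + 9/2
  leading term x_1: subtract (-9/4)·f_1 from -9*x_1 - 9/2*x_2 + 9/2 → 0
  remainder 0.

Every S-polynomial of the final basis reduces to 0, so we have a Gröbner basis.
Inter-reduce: drop elements whose leading term is divisible by another's, tail-reduce, and make monic.
Reduced Gröbner basis: {x_2**2 - 10*x_2 + 9, x_1 + 1/2*x_2 - 1/2}.
Label its elements g_1 = x_2**2 - 10*x_2 + 9, g_2 = x_1 + 1/2*x_2 - 1/2.

Reduce p = -3*x_1**2*x_2**2 + 30*x_1**2*x_2 - 27*x_1**2 + 10*x_1*x_2 + 9*x_1 modulo G:
  leading term x_1**2*x_2**2: subtract (-3*x_1**2)·g_1 from -3*x_1**2*x_2**2 + 30*x_1**2*x_2 - 27*x_1**2 + 10*x_1*x_2 + 9*x_1 → 10*x_1*x_2 + 9*x_1
  leading term x_1*x_2: subtract (10*x_2)·g_2 from 10*x_1*x_2 + 9*x_1 → -5*x_2**2 + 9*x_1 + 5*x_2
  leading term x_2**2: subtract (-5)·g_1 from -5*x_2**2 + 9*x_1 + 5*x_2 → 9*x_1 - 45*x_2 + 45
  leading term x_1: subtract (9)·g_2 from 9*x_1 - 45*x_2 + 45 → -99/2*x_2 + 99/2
  leading term x_2: no divisor's leading term divides it; move -99/2*x_2 to the remainder.
  leading term 1: no divisor's leading term divides it; move 99/2 to the remainder.
  normal form = -99/2*x_2 + 99/2.
The normal form is nonzero, so p ∉ I. Since p minus its normal form lies in I, I + (p) = I + (r) where r = -99/2*x_2 + 99/2; decide whether this ideal is the whole ring.
Run Buchberger on G together with r (pairs among the g_i already reduce to 0 since G is a Gröbner basis):
g_1 = x_2**2 - 10*x_2 + 9, LT = x_2**2.
g_2 = x_1 + 1/2*x_2 - 1/2, LT = x_1.
r = -99/2*x_2 + 99/2, LT = x_2.

S(g_1,g_2): leading monomials are coprime, so the S-polynomial reduces to 0 (Buchberger's first criterion).
S(g_1,r): lcm = x_2**2. S = -9*x_2 + 9.
  leading term x_2: subtract (2/11)·r from -9*x_2 + 9 → 0
  remainder 0.

S(g_2,r): leading monomials are coprime, so the S-polynomial reduces to 0 (Buchberger's first criterion).
Every S-polynomial of the final basis reduces to 0, so we have a Gröbner basis.
Inter-reduce: drop elements whose leading term is divisible by another's, tail-reduce, and make monic.
Reduced Gröbner basis: {x_1, x_2 - 1}.
The reduced Gröbner basis of I + (p) is {x_1, x_2 - 1} ≠ {1}, a proper ideal, so the enlarged system stays consistent: p is independent of I, with normal form -99/2*x_2 + 99/2.

Ideal membership is decidable via reduction modulo a Gröbner basis.

-3*x_1**2*x_2**2 + 30*x_1**2*x_2 - 27*x_1**2 + 10*x_1*x_2 + 9*x_1 is independent of I; its normal form modulo I is -99/2*x_2 + 99/2.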